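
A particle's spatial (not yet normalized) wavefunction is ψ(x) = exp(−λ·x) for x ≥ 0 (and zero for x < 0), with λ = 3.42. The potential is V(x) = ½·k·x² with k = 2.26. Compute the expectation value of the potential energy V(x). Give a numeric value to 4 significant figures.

⟨V⟩ = ∫ V(x)·|ψ|² dx / ∫|ψ|² dx.
Every integrand reduces to terms xʲ·e^(−2λx) on [0, ∞); use ∫₀^∞ xʲ·e^(−2λx) dx = j!/(2λ)^(j+1).
State is unnormalized: ∫|ψ|² dx = 0.14620, and ∫ψ*·V(x)·ψ dx = 0.0070622, so ⟨V⟩ = 0.0070622 / 0.14620.
⟨V⟩ = 0.048305.

0.04831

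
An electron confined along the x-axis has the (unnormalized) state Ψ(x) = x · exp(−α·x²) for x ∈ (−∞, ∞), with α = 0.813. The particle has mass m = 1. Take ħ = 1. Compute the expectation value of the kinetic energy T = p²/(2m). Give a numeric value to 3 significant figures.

T = −(ħ²/2m) d²/dx², so ⟨T⟩ = −(ħ²/2m) ∫ Ψ*·Ψ'' dx / ∫|Ψ|² dx; with m = 1.
Expand each integrand as polynomial × e^(−2αx²) and use ∫x^(2j)·e^(−2αx²) dx = (2j−1)!!/(4α)^j · √(π/(2α)), odd powers → 0; here √(π/(2α)) = 1.3900. Differentiate with the product rule, d/dx e^(−αx²) = −2αx·e^(−αx²).
State is unnormalized: ∫|Ψ|² dx = 0.42743, and ∫Ψ*·(−ħ²/2m · Ψ'') dx = 0.52125, so ⟨T⟩ = 0.52125 / 0.42743.
⟨T⟩ = 1.2195.

1.22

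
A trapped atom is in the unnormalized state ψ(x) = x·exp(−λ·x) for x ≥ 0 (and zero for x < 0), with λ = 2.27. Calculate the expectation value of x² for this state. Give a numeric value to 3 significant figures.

⟨x²⟩ = ∫ x²·|ψ|² dx / ∫|ψ|² dx (integrals over the domain).
Every integrand reduces to terms xʲ·e^(−2λx) on [0, ∞); use ∫₀^∞ xʲ·e^(−2λx) dx = j!/(2λ)^(j+1).
State is unnormalized: ∫|ψ|² dx = 0.021373, and ∫ψ*·x²·ψ dx = 0.012443, so ⟨x²⟩ = 0.012443 / 0.021373.
⟨x²⟩ = 0.58220.

0.582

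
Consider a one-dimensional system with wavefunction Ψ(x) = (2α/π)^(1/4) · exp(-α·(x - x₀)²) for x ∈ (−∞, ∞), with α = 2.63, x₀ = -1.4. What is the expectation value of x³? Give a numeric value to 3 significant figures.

⟨x³⟩ = ∫ x³·|Ψ|² dx (integrals over the domain).
Gaussian moments (u = x − x₀): ∫u^(2j)·e^(−2αu²) du = (2j−1)!!/(4α)^j · √(π/(2α)), odd powers integrate to 0; here √(π/(2α)) = 0.77283.
⟨x³⟩ = -3.1432.

-3.14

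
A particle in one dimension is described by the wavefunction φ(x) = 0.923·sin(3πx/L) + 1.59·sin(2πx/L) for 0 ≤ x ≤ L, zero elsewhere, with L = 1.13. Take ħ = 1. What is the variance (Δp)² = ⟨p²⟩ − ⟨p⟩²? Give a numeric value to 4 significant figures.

Compute ⟨p⟩ and ⟨p²⟩ separately; (Δp)² = ⟨p²⟩ − ⟨p⟩².
d²/dx² sin(jπx/L) = −(jπ/L)²·sin(jπx/L); on 0 ≤ x ≤ L, ∫sin²(jπx/L) dx = L/2 and ∫sin(jπx/L)·sin(lπx/L) dx = 0 for j ≠ l, so only diagonal terms survive in ∫|φ|² and ∫φ·φ″; ∫φ·φ′ dx = [φ²/2] between the walls = 0.
Normalization: ∫|φ|² dx = 1.9097.
⟨p⟩ = 0.0000 and ⟨p²⟩ = 40.658.
(Δp)² = 40.658 − (0.0000)² = 40.658.

40.66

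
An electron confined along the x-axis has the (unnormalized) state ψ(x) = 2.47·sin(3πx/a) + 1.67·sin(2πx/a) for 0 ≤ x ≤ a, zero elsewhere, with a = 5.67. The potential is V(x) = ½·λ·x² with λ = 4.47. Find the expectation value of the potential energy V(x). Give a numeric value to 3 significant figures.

⟨V⟩ = ∫ V(x)·|ψ|² dx / ∫|ψ|² dx.
On 0 ≤ x ≤ a (j ≠ l): ∫sin²(jπx/a) dx = a/2, ∫sin(jπx/a)·sin(lπx/a) dx = 0; diagonal moments ∫x·sin²(jπx/a) dx = a²/4, ∫x²·sin²(jπx/a) dx = a³·(1/6 − 1/(4j²π²)); cross terms ∫x·sin(jπx/a)·sin(lπx/a) dx = 0 for j + l even and −4jla²/(π²(j² − l²)²) for j + l odd, ∫x²·sin(jπx/a)·sin(lπx/a) dx = (−1)^(j+l)·4jla³/(π²(j² − l²)²); higher powers the same way via product-to-sum and parts.
State is unnormalized: ∫|ψ|² dx = 25.203, and ∫ψ*·V(x)·ψ dx = 262.51, so ⟨V⟩ = 262.51 / 25.203.
⟨V⟩ = 10.416.

10.4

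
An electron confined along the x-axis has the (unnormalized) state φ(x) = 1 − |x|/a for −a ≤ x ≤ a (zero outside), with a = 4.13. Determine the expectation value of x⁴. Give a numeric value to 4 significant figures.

8.313

⟨x⁴⟩ = ∫ x⁴·|φ|² dx / ∫|φ|² dx (integrals over the domain).
φ is even, so ∫ over [−a, a] = 2∫₀ᵃ with φ = 1 − x/a there: ∫₀ᵃ (1 − x/a)² dx = a/3, ∫₀ᵃ x²(1 − x/a)² dx = a³/30, ∫₀ᵃ x⁴(1 − x/a)² dx = a⁵/105.
State is unnormalized: ∫|φ|² dx = 2.7533, and ∫φ*·x⁴·φ dx = 22.887, so ⟨x⁴⟩ = 22.887 / 2.7533.
⟨x⁴⟩ = 8.3125.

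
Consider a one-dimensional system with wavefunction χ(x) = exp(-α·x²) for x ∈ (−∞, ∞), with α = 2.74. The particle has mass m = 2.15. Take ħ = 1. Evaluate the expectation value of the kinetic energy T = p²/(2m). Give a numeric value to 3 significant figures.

T = −(ħ²/2m) d²/dx², so ⟨T⟩ = −(ħ²/2m) ∫ χ*·χ'' dx / ∫|χ|² dx; with m = 2.15.
Gaussian moments: ∫x^(2j)·e^(−2αx²) dx = (2j−1)!!/(4α)^j · √(π/(2α)), odd powers integrate to 0; here √(π/(2α)) = 0.75715. Derivatives: d/dx e^(−αx²) = −2αx·e^(−αx²), d²/dx² e^(−αx²) = (4α²x² − 2α)·e^(−αx²).
State is unnormalized: ∫|χ|² dx = 0.75715, and ∫χ*·(−ħ²/2m · χ'') dx = 0.48247, so ⟨T⟩ = 0.48247 / 0.75715.
⟨T⟩ = 0.63721.

0.637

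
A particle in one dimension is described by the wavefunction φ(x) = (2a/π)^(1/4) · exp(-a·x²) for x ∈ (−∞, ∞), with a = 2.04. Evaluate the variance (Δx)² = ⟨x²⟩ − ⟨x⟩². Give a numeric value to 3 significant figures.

0.123

Compute ⟨x⟩ and ⟨x²⟩ separately, then (Δx)² = ⟨x²⟩ − ⟨x⟩².
Gaussian moments: ∫x^(2j)·e^(−2ax²) dx = (2j−1)!!/(4a)^j · √(π/(2a)), odd powers integrate to 0; here √(π/(2a)) = 0.87750.
⟨x⟩ = 0.0000 and ⟨x²⟩ = 0.12255.
(Δx)² = 0.12255 − (0.0000)² = 0.12255.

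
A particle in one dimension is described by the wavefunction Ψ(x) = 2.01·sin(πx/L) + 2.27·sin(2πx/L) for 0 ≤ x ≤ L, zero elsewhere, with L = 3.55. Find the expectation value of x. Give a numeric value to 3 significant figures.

⟨x⟩ = ∫ x·|Ψ|² dx / ∫|Ψ|² dx (integrals over the domain).
On 0 ≤ x ≤ L (j ≠ l): ∫sin²(jπx/L) dx = L/2, ∫sin(jπx/L)·sin(lπx/L) dx = 0; diagonal moments ∫x·sin²(jπx/L) dx = L²/4, ∫x²·sin²(jπx/L) dx = L³·(1/6 − 1/(4j²π²)); cross terms ∫x·sin(jπx/L)·sin(lπx/L) dx = 0 for j + l even and −4jlL²/(π²(j² − l²)²) for j + l odd, ∫x²·sin(jπx/L)·sin(lπx/L) dx = (−1)^(j+l)·4jlL³/(π²(j² − l²)²); higher powers the same way via product-to-sum and parts.
State is unnormalized: ∫|Ψ|² dx = 16.318, and ∫Ψ*·x·Ψ dx = 18.606, so ⟨x⟩ = 18.606 / 16.318.
⟨x⟩ = 1.1403.

1.14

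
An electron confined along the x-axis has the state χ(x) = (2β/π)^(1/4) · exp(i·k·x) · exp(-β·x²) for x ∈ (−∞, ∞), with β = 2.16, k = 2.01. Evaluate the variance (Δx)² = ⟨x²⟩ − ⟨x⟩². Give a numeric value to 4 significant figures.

Compute ⟨x⟩ and ⟨x²⟩ separately, then (Δx)² = ⟨x²⟩ − ⟨x⟩².
Gaussian moments: ∫x^(2j)·e^(−2βx²) dx = (2j−1)!!/(4β)^j · √(π/(2β)), odd powers integrate to 0; here √(π/(2β)) = 0.85277.
⟨x⟩ = 0.0000 and ⟨x²⟩ = 0.11574.
(Δx)² = 0.11574 − (0.0000)² = 0.11574.

0.1157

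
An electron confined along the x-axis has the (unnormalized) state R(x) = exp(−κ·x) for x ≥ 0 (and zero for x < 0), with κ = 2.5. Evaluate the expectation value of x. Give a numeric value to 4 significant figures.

⟨x⟩ = ∫ x·|R|² dx / ∫|R|² dx (integrals over the domain).
Every integrand reduces to terms xʲ·e^(−2κx) on [0, ∞); use ∫₀^∞ xʲ·e^(−2κx) dx = j!/(2κ)^(j+1).
State is unnormalized: ∫|R|² dx = 0.20000, and ∫R*·x·R dx = 0.040000, so ⟨x⟩ = 0.040000 / 0.20000.
⟨x⟩ = 0.20000.

0.2000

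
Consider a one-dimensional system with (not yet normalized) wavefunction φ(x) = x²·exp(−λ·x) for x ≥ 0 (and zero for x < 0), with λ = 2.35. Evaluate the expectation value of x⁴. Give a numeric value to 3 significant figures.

3.44

⟨x⁴⟩ = ∫ x⁴·|φ|² dx / ∫|φ|² dx (integrals over the domain).
Every integrand reduces to terms xʲ·e^(−2λx) on [0, ∞); use ∫₀^∞ xʲ·e^(−2λx) dx = j!/(2λ)^(j+1).
State is unnormalized: ∫|φ|² dx = 0.010465, and ∫φ*·x⁴·φ dx = 0.036028, so ⟨x⁴⟩ = 0.036028 / 0.010465.
⟨x⁴⟩ = 3.4428.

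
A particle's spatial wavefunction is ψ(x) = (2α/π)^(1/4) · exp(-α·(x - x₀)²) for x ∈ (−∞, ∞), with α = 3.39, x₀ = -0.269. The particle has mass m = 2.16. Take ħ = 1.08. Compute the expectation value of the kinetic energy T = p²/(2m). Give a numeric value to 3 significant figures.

T = −(ħ²/2m) d²/dx², so ⟨T⟩ = −(ħ²/2m) ∫ ψ*·ψ'' dx; with m = 2.16.
Gaussian moments (u = x − x₀): ∫u^(2j)·e^(−2αu²) du = (2j−1)!!/(4α)^j · √(π/(2α)), odd powers integrate to 0; here √(π/(2α)) = 0.68071. Derivatives: d/dx e^(−αu²) = −2αu·e^(−αu²), d²/dx² e^(−αu²) = (4α²u² − 2α)·e^(−αu²).
⟨T⟩ = 0.91530.

0.915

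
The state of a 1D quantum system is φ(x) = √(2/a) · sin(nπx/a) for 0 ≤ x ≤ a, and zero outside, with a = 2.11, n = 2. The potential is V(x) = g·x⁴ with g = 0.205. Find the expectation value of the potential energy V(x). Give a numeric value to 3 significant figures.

0.714

⟨V⟩ = ∫ V(x)·|φ|² dx.
With sin²θ = (1 − cos2θ)/2 on 0 ≤ x ≤ a: ∫sin²(nπx/a) dx = a/2, ∫x·sin²(nπx/a) dx = a²/4, ∫x²·sin²(nπx/a) dx = a³·(1/6 − 1/(4n²π²)); higher powers xᵏ the same way, integrating xᵏ·cos(2nπx/a) by parts.
⟨V⟩ = 0.71365.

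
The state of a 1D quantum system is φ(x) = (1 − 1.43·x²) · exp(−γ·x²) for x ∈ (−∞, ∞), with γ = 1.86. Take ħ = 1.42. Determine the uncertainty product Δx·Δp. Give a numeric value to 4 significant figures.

Δx = √(⟨x²⟩−⟨x⟩²), Δp = √(⟨p²⟩−⟨p⟩²).
Expand each integrand as polynomial × e^(−2γx²) and use ∫x^(2j)·e^(−2γx²) dx = (2j−1)!!/(4γ)^j · √(π/(2γ)), odd powers → 0; here √(π/(2γ)) = 0.91897. Differentiate with the product rule, d/dx e^(−γx²) = −2γx·e^(−γx²).
Normalization: ∫|φ|² dx = 0.66756.
⟨x⟩ = 0.0000, ⟨x²⟩ = 0.074180 ⇒ Δx = 0.27236.
⟨p⟩ = 0.0000, ⟨p²⟩ = 8.4828 ⇒ Δp = 2.9125.
Δx·Δp = 0.79326.

0.7933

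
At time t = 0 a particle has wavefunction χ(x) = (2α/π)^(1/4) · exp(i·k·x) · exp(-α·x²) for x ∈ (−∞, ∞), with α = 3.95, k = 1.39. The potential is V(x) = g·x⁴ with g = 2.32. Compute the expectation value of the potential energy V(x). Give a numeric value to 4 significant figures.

0.02788

⟨V⟩ = ∫ V(x)·|χ|² dx.
Gaussian moments: ∫x^(2j)·e^(−2αx²) dx = (2j−1)!!/(4α)^j · √(π/(2α)), odd powers integrate to 0; here √(π/(2α)) = 0.63061.
⟨V⟩ = 0.027880.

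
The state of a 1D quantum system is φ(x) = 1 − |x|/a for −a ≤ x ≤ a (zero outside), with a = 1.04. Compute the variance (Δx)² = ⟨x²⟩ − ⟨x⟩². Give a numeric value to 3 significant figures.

0.108

Compute ⟨x⟩ and ⟨x²⟩ separately, then (Δx)² = ⟨x²⟩ − ⟨x⟩².
φ is even, so ∫ over [−a, a] = 2∫₀ᵃ with φ = 1 − x/a there: ∫₀ᵃ (1 − x/a)² dx = a/3, ∫₀ᵃ x²(1 − x/a)² dx = a³/30, ∫₀ᵃ x⁴(1 − x/a)² dx = a⁵/105.
Normalization: ∫|φ|² dx = 0.69333.
⟨x⟩ = 0.0000 and ⟨x²⟩ = 0.10816.
(Δx)² = 0.10816 − (0.0000)² = 0.10816.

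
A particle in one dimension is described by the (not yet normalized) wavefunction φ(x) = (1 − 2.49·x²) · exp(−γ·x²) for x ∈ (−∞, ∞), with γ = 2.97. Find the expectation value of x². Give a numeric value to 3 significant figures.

⟨x²⟩ = ∫ x²·|φ|² dx / ∫|φ|² dx (integrals over the domain).
Expand each integrand as polynomial × e^(−2γx²) and use ∫x^(2j)·e^(−2γx²) dx = (2j−1)!!/(4γ)^j · √(π/(2γ)), odd powers → 0; here √(π/(2γ)) = 0.72725.
State is unnormalized: ∫|φ|² dx = 0.51824, and ∫φ*·x²·φ dx = 0.024571, so ⟨x²⟩ = 0.024571 / 0.51824.
⟨x²⟩ = 0.047413.

0.0474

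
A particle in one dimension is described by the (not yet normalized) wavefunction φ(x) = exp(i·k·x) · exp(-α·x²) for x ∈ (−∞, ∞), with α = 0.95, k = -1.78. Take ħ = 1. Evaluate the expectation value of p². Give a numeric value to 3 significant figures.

4.12

p² φ = −ħ² d²φ/dx²; ⟨p²⟩ = −ħ² ∫ φ*·φ'' dx / ∫|φ|² dx.
Gaussian moments: ∫x^(2j)·e^(−2αx²) dx = (2j−1)!!/(4α)^j · √(π/(2α)), odd powers integrate to 0; here √(π/(2α)) = 1.2859. Derivatives: φ′ = (ik − 2αx)·φ, φ″ = ((ik − 2αx)² − 2α)·φ; the odd-in-x pieces drop out.
State is unnormalized: ∫|φ|² dx = 1.2859, and ∫φ*·(−ħ² φ'') dx = 5.2957, so ⟨p²⟩ = 5.2957 / 1.2859.
⟨p²⟩ = 4.1184.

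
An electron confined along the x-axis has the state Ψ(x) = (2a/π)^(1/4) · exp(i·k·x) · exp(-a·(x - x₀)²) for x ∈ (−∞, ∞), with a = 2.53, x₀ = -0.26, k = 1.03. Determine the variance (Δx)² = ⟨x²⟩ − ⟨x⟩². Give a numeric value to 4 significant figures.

0.09881

Compute ⟨x⟩ and ⟨x²⟩ separately, then (Δx)² = ⟨x²⟩ − ⟨x⟩².
Gaussian moments (u = x − x₀): ∫u^(2j)·e^(−2au²) du = (2j−1)!!/(4a)^j · √(π/(2a)), odd powers integrate to 0; here √(π/(2a)) = 0.78795.
⟨x⟩ = -0.26000 and ⟨x²⟩ = 0.16641.
(Δx)² = 0.16641 − (-0.26000)² = 0.098814.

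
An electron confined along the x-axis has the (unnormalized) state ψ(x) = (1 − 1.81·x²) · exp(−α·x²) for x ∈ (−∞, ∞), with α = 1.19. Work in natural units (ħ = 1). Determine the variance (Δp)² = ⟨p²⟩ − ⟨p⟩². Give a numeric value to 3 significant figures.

4.90

Compute ⟨p⟩ and ⟨p²⟩ separately; (Δp)² = ⟨p²⟩ − ⟨p⟩².
Expand each integrand as polynomial × e^(−2αx²) and use ∫x^(2j)·e^(−2αx²) dx = (2j−1)!!/(4α)^j · √(π/(2α)), odd powers → 0; here √(π/(2α)) = 1.1489. Differentiate with the product rule, d/dx e^(−αx²) = −2αx·e^(−αx²).
Normalization: ∫|ψ|² dx = 0.77353.
⟨p⟩ = 0.0000 and ⟨p²⟩ = 4.9006.
(Δp)² = 4.9006 − (0.0000)² = 4.9006.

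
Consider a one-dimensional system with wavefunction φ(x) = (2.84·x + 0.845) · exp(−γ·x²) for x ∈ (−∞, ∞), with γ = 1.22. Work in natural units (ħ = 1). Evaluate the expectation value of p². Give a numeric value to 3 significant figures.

p² φ = −ħ² d²φ/dx²; ⟨p²⟩ = −ħ² ∫ φ*·φ'' dx / ∫|φ|² dx.
Expand each integrand as polynomial × e^(−2γx²) and use ∫x^(2j)·e^(−2γx²) dx = (2j−1)!!/(4γ)^j · √(π/(2γ)), odd powers → 0; here √(π/(2γ)) = 1.1347. Differentiate with the product rule, d/dx e^(−γx²) = −2γx·e^(−γx²).
State is unnormalized: ∫|φ|² dx = 2.6856, and ∫φ*·(−ħ² φ'') dx = 7.8525, so ⟨p²⟩ = 7.8525 / 2.6856.
⟨p²⟩ = 2.9239.

2.92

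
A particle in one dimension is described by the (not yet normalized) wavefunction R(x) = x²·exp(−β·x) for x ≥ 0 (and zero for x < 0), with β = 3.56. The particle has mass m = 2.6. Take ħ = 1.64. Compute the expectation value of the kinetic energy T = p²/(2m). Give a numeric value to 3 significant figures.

T = −(ħ²/2m) d²/dx², so ⟨T⟩ = −(ħ²/2m) ∫ R*·R'' dx / ∫|R|² dx; with m = 2.6.
Differentiate x²·exp(−β·x) with the product rule; every integrand then reduces to terms xʲ·e^(−2βx) on [0, ∞), with ∫₀^∞ xʲ·e^(−2βx) dx = j!/(2β)^(j+1).
State is unnormalized: ∫|R|² dx = 0.0013116, and ∫R*·(−ħ²/2m · R'') dx = 0.0028660, so ⟨T⟩ = 0.0028660 / 0.0013116.
⟨T⟩ = 2.1851.

2.19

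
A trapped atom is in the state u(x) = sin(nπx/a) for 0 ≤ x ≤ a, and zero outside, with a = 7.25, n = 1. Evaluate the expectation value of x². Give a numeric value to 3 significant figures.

⟨x²⟩ = ∫ x²·|u|² dx / ∫|u|² dx (integrals over the domain).
With sin²θ = (1 − cos2θ)/2 on 0 ≤ x ≤ a: ∫sin²(nπx/a) dx = a/2, ∫x·sin²(nπx/a) dx = a²/4, ∫x²·sin²(nπx/a) dx = a³·(1/6 − 1/(4n²π²)); higher powers xᵏ the same way, integrating xᵏ·cos(2nπx/a) by parts.
State is unnormalized: ∫|u|² dx = 3.6250, and ∫u*·x²·u dx = 53.860, so ⟨x²⟩ = 53.860 / 3.6250.
⟨x²⟩ = 14.858.

14.9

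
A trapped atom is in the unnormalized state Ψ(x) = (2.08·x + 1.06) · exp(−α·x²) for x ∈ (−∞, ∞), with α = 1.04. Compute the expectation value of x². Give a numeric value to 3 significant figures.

⟨x²⟩ = ∫ x²·|Ψ|² dx / ∫|Ψ|² dx (integrals over the domain).
Expand each integrand as polynomial × e^(−2αx²) and use ∫x^(2j)·e^(−2αx²) dx = (2j−1)!!/(4α)^j · √(π/(2α)), odd powers → 0; here √(π/(2α)) = 1.2290.
State is unnormalized: ∫|Ψ|² dx = 2.6590, and ∫Ψ*·x²·Ψ dx = 1.2537, so ⟨x²⟩ = 1.2537 / 2.6590.
⟨x²⟩ = 0.47148.

0.471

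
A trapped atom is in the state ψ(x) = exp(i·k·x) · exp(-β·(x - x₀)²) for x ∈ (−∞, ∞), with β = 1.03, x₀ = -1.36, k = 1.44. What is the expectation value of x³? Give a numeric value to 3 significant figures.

-3.51

⟨x³⟩ = ∫ x³·|ψ|² dx / ∫|ψ|² dx (integrals over the domain).
Gaussian moments (u = x − x₀): ∫u^(2j)·e^(−2βu²) du = (2j−1)!!/(4β)^j · √(π/(2β)), odd powers integrate to 0; here √(π/(2β)) = 1.2349.
State is unnormalized: ∫|ψ|² dx = 1.2349, and ∫ψ*·x³·ψ dx = -4.3293, so ⟨x³⟩ = -4.3293 / 1.2349.
⟨x³⟩ = -3.5057.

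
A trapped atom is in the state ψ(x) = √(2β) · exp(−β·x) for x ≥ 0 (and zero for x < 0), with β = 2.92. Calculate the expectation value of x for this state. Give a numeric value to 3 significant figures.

0.171

⟨x⟩ = ∫ x·|ψ|² dx (integrals over the domain).
Every integrand reduces to terms xʲ·e^(−2βx) on [0, ∞); use ∫₀^∞ xʲ·e^(−2βx) dx = j!/(2β)^(j+1).
⟨x⟩ = 0.17123.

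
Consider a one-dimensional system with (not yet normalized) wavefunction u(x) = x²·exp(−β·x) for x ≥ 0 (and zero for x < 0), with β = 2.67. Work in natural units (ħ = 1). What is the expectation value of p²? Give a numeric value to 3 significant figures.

2.38

p² u = −ħ² d²u/dx²; ⟨p²⟩ = −ħ² ∫ u*·u'' dx / ∫|u|² dx.
Differentiate x²·exp(−β·x) with the product rule; every integrand then reduces to terms xʲ·e^(−2βx) on [0, ∞), with ∫₀^∞ xʲ·e^(−2βx) dx = j!/(2β)^(j+1).
State is unnormalized: ∫|u|² dx = 0.0055272, and ∫u*·(−ħ² u'') dx = 0.013134, so ⟨p²⟩ = 0.013134 / 0.0055272.
⟨p²⟩ = 2.3763.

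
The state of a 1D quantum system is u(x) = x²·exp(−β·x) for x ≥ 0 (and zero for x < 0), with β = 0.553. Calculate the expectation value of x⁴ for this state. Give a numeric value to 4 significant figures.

1123.

⟨x⁴⟩ = ∫ x⁴·|u|² dx / ∫|u|² dx (integrals over the domain).
Every integrand reduces to terms xʲ·e^(−2βx) on [0, ∞); use ∫₀^∞ xʲ·e^(−2βx) dx = j!/(2β)^(j+1).
State is unnormalized: ∫|u|² dx = 14.502, and ∫u*·x⁴·u dx = 16283., so ⟨x⁴⟩ = 16283. / 14.502.
⟨x⁴⟩ = 1122.8.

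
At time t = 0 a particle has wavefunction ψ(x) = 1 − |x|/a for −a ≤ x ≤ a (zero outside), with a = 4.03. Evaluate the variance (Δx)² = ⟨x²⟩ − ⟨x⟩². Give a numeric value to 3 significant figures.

1.62

Compute ⟨x⟩ and ⟨x²⟩ separately, then (Δx)² = ⟨x²⟩ − ⟨x⟩².
ψ is even, so ∫ over [−a, a] = 2∫₀ᵃ with ψ = 1 − x/a there: ∫₀ᵃ (1 − x/a)² dx = a/3, ∫₀ᵃ x²(1 − x/a)² dx = a³/30, ∫₀ᵃ x⁴(1 − x/a)² dx = a⁵/105.
Normalization: ∫|ψ|² dx = 2.6867.
⟨x⟩ = 0.0000 and ⟨x²⟩ = 1.6241.
(Δx)² = 1.6241 − (0.0000)² = 1.6241.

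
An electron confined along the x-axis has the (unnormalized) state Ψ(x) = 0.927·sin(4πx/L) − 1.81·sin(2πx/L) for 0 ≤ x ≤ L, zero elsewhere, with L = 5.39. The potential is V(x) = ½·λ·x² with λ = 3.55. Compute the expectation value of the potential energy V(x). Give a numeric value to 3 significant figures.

⟨V⟩ = ∫ V(x)·|Ψ|² dx / ∫|Ψ|² dx.
On 0 ≤ x ≤ L (j ≠ l): ∫sin²(jπx/L) dx = L/2, ∫sin(jπx/L)·sin(lπx/L) dx = 0; diagonal moments ∫x·sin²(jπx/L) dx = L²/4, ∫x²·sin²(jπx/L) dx = L³·(1/6 − 1/(4j²π²)); cross terms ∫x·sin(jπx/L)·sin(lπx/L) dx = 0 for j + l even and −4jlL²/(π²(j² − l²)²) for j + l odd, ∫x²·sin(jπx/L)·sin(lπx/L) dx = (−1)^(j+l)·4jlL³/(π²(j² − l²)²); higher powers the same way via product-to-sum and parts.
State is unnormalized: ∫|Ψ|² dx = 11.145, and ∫Ψ*·V(x)·Ψ dx = 164.43, so ⟨V⟩ = 164.43 / 11.145.
⟨V⟩ = 14.753.

14.8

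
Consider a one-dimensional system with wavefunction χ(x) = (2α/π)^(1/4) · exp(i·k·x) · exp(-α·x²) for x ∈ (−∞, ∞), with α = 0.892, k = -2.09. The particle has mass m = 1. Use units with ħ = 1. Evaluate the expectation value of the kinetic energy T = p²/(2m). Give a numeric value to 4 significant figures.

T = −(ħ²/2m) d²/dx², so ⟨T⟩ = −(ħ²/2m) ∫ χ*·χ'' dx; with m = 1.
Gaussian moments: ∫x^(2j)·e^(−2αx²) dx = (2j−1)!!/(4α)^j · √(π/(2α)), odd powers integrate to 0; here √(π/(2α)) = 1.3270. Derivatives: χ′ = (ik − 2αx)·χ, χ″ = ((ik − 2αx)² − 2α)·χ; the odd-in-x pieces drop out.
⟨T⟩ = 2.6301.

2.630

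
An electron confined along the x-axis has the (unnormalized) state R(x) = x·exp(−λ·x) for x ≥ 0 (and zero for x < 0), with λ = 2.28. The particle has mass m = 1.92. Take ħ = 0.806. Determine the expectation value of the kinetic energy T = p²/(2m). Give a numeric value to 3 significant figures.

0.879

T = −(ħ²/2m) d²/dx², so ⟨T⟩ = −(ħ²/2m) ∫ R*·R'' dx / ∫|R|² dx; with m = 1.92.
Differentiate x·exp(−λ·x) with the product rule; every integrand then reduces to terms xʲ·e^(−2λx) on [0, ∞), with ∫₀^∞ xʲ·e^(−2λx) dx = j!/(2λ)^(j+1).
State is unnormalized: ∫|R|² dx = 0.021093, and ∫R*·(−ħ²/2m · R'') dx = 0.018550, so ⟨T⟩ = 0.018550 / 0.021093.
⟨T⟩ = 0.87944.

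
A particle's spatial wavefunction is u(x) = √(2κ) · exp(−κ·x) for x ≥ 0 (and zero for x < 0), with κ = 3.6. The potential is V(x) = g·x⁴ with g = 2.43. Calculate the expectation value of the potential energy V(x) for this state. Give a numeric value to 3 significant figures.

⟨V⟩ = ∫ V(x)·|u|² dx.
Every integrand reduces to terms xʲ·e^(−2κx) on [0, ∞); use ∫₀^∞ xʲ·e^(−2κx) dx = j!/(2κ)^(j+1).
⟨V⟩ = 0.021701.

0.0217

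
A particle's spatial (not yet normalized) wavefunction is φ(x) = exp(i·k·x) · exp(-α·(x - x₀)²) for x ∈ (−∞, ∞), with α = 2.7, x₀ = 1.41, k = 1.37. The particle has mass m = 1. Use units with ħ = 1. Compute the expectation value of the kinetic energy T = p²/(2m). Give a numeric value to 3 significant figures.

T = −(ħ²/2m) d²/dx², so ⟨T⟩ = −(ħ²/2m) ∫ φ*·φ'' dx / ∫|φ|² dx; with m = 1.
Gaussian moments (u = x − x₀): ∫u^(2j)·e^(−2αu²) du = (2j−1)!!/(4α)^j · √(π/(2α)), odd powers integrate to 0; here √(π/(2α)) = 0.76274. Derivatives: φ′ = (ik − 2αu)·φ, φ″ = ((ik − 2αu)² − 2α)·φ; the odd-in-u pieces drop out.
State is unnormalized: ∫|φ|² dx = 0.76274, and ∫φ*·(−ħ²/2m · φ'') dx = 1.7455, so ⟨T⟩ = 1.7455 / 0.76274.
⟨T⟩ = 2.2885.

2.29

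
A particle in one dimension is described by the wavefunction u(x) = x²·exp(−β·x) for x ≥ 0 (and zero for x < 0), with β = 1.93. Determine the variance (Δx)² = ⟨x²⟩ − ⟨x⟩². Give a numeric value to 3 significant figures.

Compute ⟨x⟩ and ⟨x²⟩ separately, then (Δx)² = ⟨x²⟩ − ⟨x⟩².
Every integrand reduces to terms xʲ·e^(−2βx) on [0, ∞); use ∫₀^∞ xʲ·e^(−2βx) dx = j!/(2β)^(j+1).
Normalization: ∫|u|² dx = 0.028008.
⟨x⟩ = 1.2953 and ⟨x²⟩ = 2.0135.
(Δx)² = 2.0135 − (1.2953)² = 0.33558.

0.336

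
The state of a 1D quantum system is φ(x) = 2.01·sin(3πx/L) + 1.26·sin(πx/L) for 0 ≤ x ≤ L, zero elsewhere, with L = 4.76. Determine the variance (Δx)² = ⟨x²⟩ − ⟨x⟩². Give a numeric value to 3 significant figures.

2.25

Compute ⟨x⟩ and ⟨x²⟩ separately, then (Δx)² = ⟨x²⟩ − ⟨x⟩².
On 0 ≤ x ≤ L (j ≠ l): ∫sin²(jπx/L) dx = L/2, ∫sin(jπx/L)·sin(lπx/L) dx = 0; diagonal moments ∫x·sin²(jπx/L) dx = L²/4, ∫x²·sin²(jπx/L) dx = L³·(1/6 − 1/(4j²π²)); cross terms ∫x·sin(jπx/L)·sin(lπx/L) dx = 0 for j + l even and −4jlL²/(π²(j² − l²)²) for j + l odd, ∫x²·sin(jπx/L)·sin(lπx/L) dx = (−1)^(j+l)·4jlL³/(π²(j² − l²)²); higher powers the same way via product-to-sum and parts.
Normalization: ∫|φ|² dx = 13.394.
⟨x⟩ = 2.3800 and ⟨x²⟩ = 7.9120.
(Δx)² = 7.9120 − (2.3800)² = 2.2476.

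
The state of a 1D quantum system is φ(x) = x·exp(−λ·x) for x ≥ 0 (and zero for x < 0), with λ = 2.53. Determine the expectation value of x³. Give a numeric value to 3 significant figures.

⟨x³⟩ = ∫ x³·|φ|² dx / ∫|φ|² dx (integrals over the domain).
Every integrand reduces to terms xʲ·e^(−2λx) on [0, ∞); use ∫₀^∞ xʲ·e^(−2λx) dx = j!/(2λ)^(j+1).
State is unnormalized: ∫|φ|² dx = 0.015438, and ∫φ*·x³·φ dx = 0.0071495, so ⟨x³⟩ = 0.0071495 / 0.015438.
⟨x³⟩ = 0.46313.

0.463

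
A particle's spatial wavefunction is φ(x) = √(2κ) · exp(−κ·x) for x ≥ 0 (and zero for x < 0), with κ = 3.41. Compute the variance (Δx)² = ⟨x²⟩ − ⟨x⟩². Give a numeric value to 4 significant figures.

Compute ⟨x⟩ and ⟨x²⟩ separately, then (Δx)² = ⟨x²⟩ − ⟨x⟩².
Every integrand reduces to terms xʲ·e^(−2κx) on [0, ∞); use ∫₀^∞ xʲ·e^(−2κx) dx = j!/(2κ)^(j+1).
⟨x⟩ = 0.14663 and ⟨x²⟩ = 0.042999.
(Δx)² = 0.042999 − (0.14663)² = 0.021500.

0.02150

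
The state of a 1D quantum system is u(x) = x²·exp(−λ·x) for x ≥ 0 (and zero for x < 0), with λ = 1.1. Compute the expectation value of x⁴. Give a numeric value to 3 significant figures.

71.7

⟨x⁴⟩ = ∫ x⁴·|u|² dx / ∫|u|² dx (integrals over the domain).
Every integrand reduces to terms xʲ·e^(−2λx) on [0, ∞); use ∫₀^∞ xʲ·e^(−2λx) dx = j!/(2λ)^(j+1).
State is unnormalized: ∫|u|² dx = 0.46569, and ∫u*·x⁴·u dx = 33.398, so ⟨x⁴⟩ = 33.398 / 0.46569.
⟨x⁴⟩ = 71.716.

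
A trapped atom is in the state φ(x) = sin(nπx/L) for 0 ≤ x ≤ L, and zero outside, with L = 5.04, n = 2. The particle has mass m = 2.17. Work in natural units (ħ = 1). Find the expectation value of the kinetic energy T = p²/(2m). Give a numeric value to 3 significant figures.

0.358

T = −(ħ²/2m) d²/dx², so ⟨T⟩ = −(ħ²/2m) ∫ φ*·φ'' dx / ∫|φ|² dx; with m = 2.17.
d/dx sin(nπx/L) = (nπ/L)·cos(nπx/L) and d²/dx² sin(nπx/L) = −(nπ/L)²·sin(nπx/L); on 0 ≤ x ≤ L, ∫sin²(nπx/L) dx = L/2 and ∫sin(nπx/L)·cos(nπx/L) dx = 0.
State is unnormalized: ∫|φ|² dx = 2.5200, and ∫φ*·(−ħ²/2m · φ'') dx = 0.90242, so ⟨T⟩ = 0.90242 / 2.5200.
⟨T⟩ = 0.35810.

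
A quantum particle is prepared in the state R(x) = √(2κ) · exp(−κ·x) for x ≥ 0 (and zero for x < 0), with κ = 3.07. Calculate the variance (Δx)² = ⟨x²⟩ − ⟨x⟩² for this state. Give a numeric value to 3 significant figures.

0.0265

Compute ⟨x⟩ and ⟨x²⟩ separately, then (Δx)² = ⟨x²⟩ − ⟨x⟩².
Every integrand reduces to terms xʲ·e^(−2κx) on [0, ∞); use ∫₀^∞ xʲ·e^(−2κx) dx = j!/(2κ)^(j+1).
⟨x⟩ = 0.16287 and ⟨x²⟩ = 0.053051.
(Δx)² = 0.053051 − (0.16287)² = 0.026525.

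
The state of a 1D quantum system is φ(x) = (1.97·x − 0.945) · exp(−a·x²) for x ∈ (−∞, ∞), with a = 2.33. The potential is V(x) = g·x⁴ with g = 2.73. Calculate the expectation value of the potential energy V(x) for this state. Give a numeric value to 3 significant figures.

0.214

⟨V⟩ = ∫ V(x)·|φ|² dx / ∫|φ|² dx.
Expand each integrand as polynomial × e^(−2ax²) and use ∫x^(2j)·e^(−2ax²) dx = (2j−1)!!/(4a)^j · √(π/(2a)), odd powers → 0; here √(π/(2a)) = 0.82107.
State is unnormalized: ∫|φ|² dx = 1.0751, and ∫φ*·V(x)·φ dx = 0.23032, so ⟨V⟩ = 0.23032 / 1.0751.
⟨V⟩ = 0.21422.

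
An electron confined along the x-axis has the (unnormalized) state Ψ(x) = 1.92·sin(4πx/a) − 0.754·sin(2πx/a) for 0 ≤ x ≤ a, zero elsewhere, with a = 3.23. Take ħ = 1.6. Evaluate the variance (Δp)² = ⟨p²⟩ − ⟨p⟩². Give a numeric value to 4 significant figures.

34.87

Compute ⟨p⟩ and ⟨p²⟩ separately; (Δp)² = ⟨p²⟩ − ⟨p⟩².
d²/dx² sin(jπx/a) = −(jπ/a)²·sin(jπx/a); on 0 ≤ x ≤ a, ∫sin²(jπx/a) dx = a/2 and ∫sin(jπx/a)·sin(lπx/a) dx = 0 for j ≠ l, so only diagonal terms survive in ∫|Ψ|² and ∫Ψ·Ψ″; ∫Ψ·Ψ′ dx = [Ψ²/2] between the walls = 0.
Normalization: ∫|Ψ|² dx = 6.8717.
⟨p⟩ = 0.0000 and ⟨p²⟩ = 34.865.
(Δp)² = 34.865 − (0.0000)² = 34.865.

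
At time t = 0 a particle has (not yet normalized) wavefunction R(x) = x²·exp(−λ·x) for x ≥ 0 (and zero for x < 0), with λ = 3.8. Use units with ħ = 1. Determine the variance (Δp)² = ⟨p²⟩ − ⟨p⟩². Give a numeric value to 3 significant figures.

Compute ⟨p⟩ and ⟨p²⟩ separately; (Δp)² = ⟨p²⟩ − ⟨p⟩².
Differentiate x²·exp(−λ·x) with the product rule; every integrand then reduces to terms xʲ·e^(−2λx) on [0, ∞), with ∫₀^∞ xʲ·e^(−2λx) dx = j!/(2λ)^(j+1).
Normalization: ∫|R|² dx = 0.00094655.
⟨p⟩ = 0.0000 and ⟨p²⟩ = 4.8133.
(Δp)² = 4.8133 − (0.0000)² = 4.8133.

4.81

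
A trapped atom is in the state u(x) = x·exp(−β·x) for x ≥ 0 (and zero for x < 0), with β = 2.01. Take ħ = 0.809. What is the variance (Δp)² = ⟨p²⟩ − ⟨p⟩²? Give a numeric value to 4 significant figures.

Compute ⟨p⟩ and ⟨p²⟩ separately; (Δp)² = ⟨p²⟩ − ⟨p⟩².
Differentiate x·exp(−β·x) with the product rule; every integrand then reduces to terms xʲ·e^(−2βx) on [0, ∞), with ∫₀^∞ xʲ·e^(−2βx) dx = j!/(2β)^(j+1).
Normalization: ∫|u|² dx = 0.030786.
⟨p⟩ = 0.0000 and ⟨p²⟩ = 2.6442.
(Δp)² = 2.6442 − (0.0000)² = 2.6442.

2.644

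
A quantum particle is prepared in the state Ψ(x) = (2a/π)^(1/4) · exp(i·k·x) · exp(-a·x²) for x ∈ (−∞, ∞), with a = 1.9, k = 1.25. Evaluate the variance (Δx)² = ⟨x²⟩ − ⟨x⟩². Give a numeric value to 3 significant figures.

0.132

Compute ⟨x⟩ and ⟨x²⟩ separately, then (Δx)² = ⟨x²⟩ − ⟨x⟩².
Gaussian moments: ∫x^(2j)·e^(−2ax²) dx = (2j−1)!!/(4a)^j · √(π/(2a)), odd powers integrate to 0; here √(π/(2a)) = 0.90925.
⟨x⟩ = 0.0000 and ⟨x²⟩ = 0.13158.
(Δx)² = 0.13158 − (0.0000)² = 0.13158.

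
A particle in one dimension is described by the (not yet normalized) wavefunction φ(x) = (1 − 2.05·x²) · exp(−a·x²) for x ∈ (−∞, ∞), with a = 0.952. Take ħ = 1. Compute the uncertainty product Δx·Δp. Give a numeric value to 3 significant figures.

1.86

Δx = √(⟨x²⟩−⟨x⟩²), Δp = √(⟨p²⟩−⟨p⟩²).
Expand each integrand as polynomial × e^(−2ax²) and use ∫x^(2j)·e^(−2ax²) dx = (2j−1)!!/(4a)^j · √(π/(2a)), odd powers → 0; here √(π/(2a)) = 1.2845. Differentiate with the product rule, d/dx e^(−ax²) = −2ax·e^(−ax²).
Normalization: ∫|φ|² dx = 1.0183.
⟨x⟩ = 0.0000, ⟨x²⟩ = 0.70131 ⇒ Δx = 0.83744.
⟨p⟩ = 0.0000, ⟨p²⟩ = 4.9300 ⇒ Δp = 2.2204.
Δx·Δp = 1.8594.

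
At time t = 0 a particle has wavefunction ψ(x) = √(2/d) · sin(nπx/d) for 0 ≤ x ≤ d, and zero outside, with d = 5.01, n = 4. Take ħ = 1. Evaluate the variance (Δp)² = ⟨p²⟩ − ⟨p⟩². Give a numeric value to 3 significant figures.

Compute ⟨p⟩ and ⟨p²⟩ separately; (Δp)² = ⟨p²⟩ − ⟨p⟩².
d/dx sin(nπx/d) = (nπ/d)·cos(nπx/d) and d²/dx² sin(nπx/d) = −(nπ/d)²·sin(nπx/d); on 0 ≤ x ≤ d, ∫sin²(nπx/d) dx = d/2 and ∫sin(nπx/d)·cos(nπx/d) dx = 0.
⟨p⟩ = 0.0000 and ⟨p²⟩ = 6.2914.
(Δp)² = 6.2914 − (0.0000)² = 6.2914.

6.29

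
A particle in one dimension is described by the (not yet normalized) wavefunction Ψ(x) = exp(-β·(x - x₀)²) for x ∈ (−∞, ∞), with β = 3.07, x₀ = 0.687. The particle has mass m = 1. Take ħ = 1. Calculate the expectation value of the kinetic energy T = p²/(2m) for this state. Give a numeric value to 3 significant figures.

1.54

T = −(ħ²/2m) d²/dx², so ⟨T⟩ = −(ħ²/2m) ∫ Ψ*·Ψ'' dx / ∫|Ψ|² dx; with m = 1.
Gaussian moments (u = x − x₀): ∫u^(2j)·e^(−2βu²) du = (2j−1)!!/(4β)^j · √(π/(2β)), odd powers integrate to 0; here √(π/(2β)) = 0.71530. Derivatives: d/dx e^(−βu²) = −2βu·e^(−βu²), d²/dx² e^(−βu²) = (4β²u² − 2β)·e^(−βu²).
State is unnormalized: ∫|Ψ|² dx = 0.71530, and ∫Ψ*·(−ħ²/2m · Ψ'') dx = 1.0980, so ⟨T⟩ = 1.0980 / 0.71530.
⟨T⟩ = 1.5350.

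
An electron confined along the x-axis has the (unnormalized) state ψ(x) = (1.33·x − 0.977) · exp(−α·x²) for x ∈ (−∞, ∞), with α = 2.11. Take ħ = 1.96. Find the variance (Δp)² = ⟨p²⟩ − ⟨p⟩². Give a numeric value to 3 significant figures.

Compute ⟨p⟩ and ⟨p²⟩ separately; (Δp)² = ⟨p²⟩ − ⟨p⟩².
Expand each integrand as polynomial × e^(−2αx²) and use ∫x^(2j)·e^(−2αx²) dx = (2j−1)!!/(4α)^j · √(π/(2α)), odd powers → 0; here √(π/(2α)) = 0.86282. Differentiate with the product rule, d/dx e^(−αx²) = −2αx·e^(−αx²).
Normalization: ∫|ψ|² dx = 1.0044.
⟨p⟩ = 0.0000 and ⟨p²⟩ = 11.024.
(Δp)² = 11.024 − (0.0000)² = 11.024.

11.0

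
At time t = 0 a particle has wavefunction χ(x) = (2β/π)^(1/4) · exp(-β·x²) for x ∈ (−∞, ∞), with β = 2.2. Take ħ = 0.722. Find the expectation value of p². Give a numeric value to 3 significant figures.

p² χ = −ħ² d²χ/dx²; ⟨p²⟩ = −ħ² ∫ χ*·χ'' dx.
Gaussian moments: ∫x^(2j)·e^(−2βx²) dx = (2j−1)!!/(4β)^j · √(π/(2β)), odd powers integrate to 0; here √(π/(2β)) = 0.84498. Derivatives: d/dx e^(−βx²) = −2βx·e^(−βx²), d²/dx² e^(−βx²) = (4β²x² − 2β)·e^(−βx²).
⟨p²⟩ = 1.1468.

1.15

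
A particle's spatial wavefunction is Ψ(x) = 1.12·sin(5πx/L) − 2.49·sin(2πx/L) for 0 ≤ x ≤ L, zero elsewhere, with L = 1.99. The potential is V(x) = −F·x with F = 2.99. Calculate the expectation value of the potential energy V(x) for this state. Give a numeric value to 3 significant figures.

⟨V⟩ = ∫ V(x)·|Ψ|² dx / ∫|Ψ|² dx.
On 0 ≤ x ≤ L (j ≠ l): ∫sin²(jπx/L) dx = L/2, ∫sin(jπx/L)·sin(lπx/L) dx = 0; diagonal moments ∫x·sin²(jπx/L) dx = L²/4, ∫x²·sin²(jπx/L) dx = L³·(1/6 − 1/(4j²π²)); cross terms ∫x·sin(jπx/L)·sin(lπx/L) dx = 0 for j + l even and −4jlL²/(π²(j² − l²)²) for j + l odd, ∫x²·sin(jπx/L)·sin(lπx/L) dx = (−1)^(j+l)·4jlL³/(π²(j² − l²)²); higher powers the same way via product-to-sum and parts.
State is unnormalized: ∫|Ψ|² dx = 7.4172, and ∫Ψ*·V(x)·Ψ dx = -22.674, so ⟨V⟩ = -22.674 / 7.4172.
⟨V⟩ = -3.0569.

-3.06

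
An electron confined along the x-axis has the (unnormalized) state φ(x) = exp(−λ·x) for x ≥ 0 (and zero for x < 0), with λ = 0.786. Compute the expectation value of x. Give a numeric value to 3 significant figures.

⟨x⟩ = ∫ x·|φ|² dx / ∫|φ|² dx (integrals over the domain).
Every integrand reduces to terms xʲ·e^(−2λx) on [0, ∞); use ∫₀^∞ xʲ·e^(−2λx) dx = j!/(2λ)^(j+1).
State is unnormalized: ∫|φ|² dx = 0.63613, and ∫φ*·x·φ dx = 0.40466, so ⟨x⟩ = 0.40466 / 0.63613.
⟨x⟩ = 0.63613.

0.636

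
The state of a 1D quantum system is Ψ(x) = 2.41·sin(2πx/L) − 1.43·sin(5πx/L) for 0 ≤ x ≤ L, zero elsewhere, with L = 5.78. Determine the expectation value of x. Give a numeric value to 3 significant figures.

2.98

⟨x⟩ = ∫ x·|Ψ|² dx / ∫|Ψ|² dx (integrals over the domain).
On 0 ≤ x ≤ L (j ≠ l): ∫sin²(jπx/L) dx = L/2, ∫sin(jπx/L)·sin(lπx/L) dx = 0; diagonal moments ∫x·sin²(jπx/L) dx = L²/4, ∫x²·sin²(jπx/L) dx = L³·(1/6 − 1/(4j²π²)); cross terms ∫x·sin(jπx/L)·sin(lπx/L) dx = 0 for j + l even and −4jlL²/(π²(j² − l²)²) for j + l odd, ∫x²·sin(jπx/L)·sin(lπx/L) dx = (−1)^(j+l)·4jlL³/(π²(j² − l²)²); higher powers the same way via product-to-sum and parts.
State is unnormalized: ∫|Ψ|² dx = 22.695, and ∫Ψ*·x·Ψ dx = 67.705, so ⟨x⟩ = 67.705 / 22.695.
⟨x⟩ = 2.9832.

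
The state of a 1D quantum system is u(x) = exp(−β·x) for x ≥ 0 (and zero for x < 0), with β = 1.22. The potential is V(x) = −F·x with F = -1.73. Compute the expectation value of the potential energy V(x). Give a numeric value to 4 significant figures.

0.7090

⟨V⟩ = ∫ V(x)·|u|² dx / ∫|u|² dx.
Every integrand reduces to terms xʲ·e^(−2βx) on [0, ∞); use ∫₀^∞ xʲ·e^(−2βx) dx = j!/(2β)^(j+1).
State is unnormalized: ∫|u|² dx = 0.40984, and ∫u*·V(x)·u dx = 0.29058, so ⟨V⟩ = 0.29058 / 0.40984.
⟨V⟩ = 0.70902.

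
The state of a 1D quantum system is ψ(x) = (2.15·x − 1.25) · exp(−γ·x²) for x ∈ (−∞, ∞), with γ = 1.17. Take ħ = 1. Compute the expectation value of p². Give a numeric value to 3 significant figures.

p² ψ = −ħ² d²ψ/dx²; ⟨p²⟩ = −ħ² ∫ ψ*·ψ'' dx / ∫|ψ|² dx.
Expand each integrand as polynomial × e^(−2γx²) and use ∫x^(2j)·e^(−2γx²) dx = (2j−1)!!/(4γ)^j · √(π/(2γ)), odd powers → 0; here √(π/(2γ)) = 1.1587. Differentiate with the product rule, d/dx e^(−γx²) = −2γx·e^(−γx²).
State is unnormalized: ∫|ψ|² dx = 2.9549, and ∫ψ*·(−ħ² ψ'') dx = 6.1353, so ⟨p²⟩ = 6.1353 / 2.9549.
⟨p²⟩ = 2.0763.

2.08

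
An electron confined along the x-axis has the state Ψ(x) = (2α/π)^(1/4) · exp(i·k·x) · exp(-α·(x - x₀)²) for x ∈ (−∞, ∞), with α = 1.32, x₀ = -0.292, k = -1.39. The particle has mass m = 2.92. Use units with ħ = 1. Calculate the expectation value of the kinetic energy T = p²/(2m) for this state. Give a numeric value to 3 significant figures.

0.557

T = −(ħ²/2m) d²/dx², so ⟨T⟩ = −(ħ²/2m) ∫ Ψ*·Ψ'' dx; with m = 2.92.
Gaussian moments (u = x − x₀): ∫u^(2j)·e^(−2αu²) du = (2j−1)!!/(4α)^j · √(π/(2α)), odd powers integrate to 0; here √(π/(2α)) = 1.0909. Derivatives: Ψ′ = (ik − 2αu)·Ψ, Ψ″ = ((ik − 2αu)² − 2α)·Ψ; the odd-in-u pieces drop out.
⟨T⟩ = 0.55687.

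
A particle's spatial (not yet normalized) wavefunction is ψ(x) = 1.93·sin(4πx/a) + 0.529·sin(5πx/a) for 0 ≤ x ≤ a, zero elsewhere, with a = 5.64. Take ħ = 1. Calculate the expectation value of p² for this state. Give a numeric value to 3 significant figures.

5.16

p² ψ = −ħ² d²ψ/dx²; ⟨p²⟩ = −ħ² ∫ ψ*·ψ'' dx / ∫|ψ|² dx.
d²/dx² sin(jπx/a) = −(jπ/a)²·sin(jπx/a); on 0 ≤ x ≤ a, ∫sin²(jπx/a) dx = a/2 and ∫sin(jπx/a)·sin(lπx/a) dx = 0 for j ≠ l, so only diagonal terms survive in ∫|ψ|² and ∫ψ·ψ″; ∫ψ·ψ′ dx = [ψ²/2] between the walls = 0.
State is unnormalized: ∫|ψ|² dx = 11.293, and ∫ψ*·(−ħ² ψ'') dx = 58.268, so ⟨p²⟩ = 58.268 / 11.293.
⟨p²⟩ = 5.1595.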